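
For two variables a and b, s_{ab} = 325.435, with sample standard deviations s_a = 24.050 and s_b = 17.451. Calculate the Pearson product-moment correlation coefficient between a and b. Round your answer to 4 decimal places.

r = Cov(a,b) / (s_a · s_b) = 325.435 / (24.050 × 17.451)
  = 325.435 / 419.6966 ≈ 0.7754

0.7754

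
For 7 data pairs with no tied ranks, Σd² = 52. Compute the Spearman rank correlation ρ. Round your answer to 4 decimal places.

0.0714

ρ = 1 − 6Σd² / [n(n²−1)] = 1 − 6×52 / (7×48)
  = 1 − 312/336 = 1 − 0.92857 ≈ 0.0714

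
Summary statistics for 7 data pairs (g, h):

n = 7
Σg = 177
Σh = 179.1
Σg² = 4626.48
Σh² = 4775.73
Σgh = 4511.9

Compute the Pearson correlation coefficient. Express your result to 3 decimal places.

r = (nΣgh − ΣgΣh) / √[(nΣg² − (Σg)²)(nΣh² − (Σh)²)]
Numerator: 7×4511.9 − 177×179.1 = -117.4
Denominator: √[(32385.36 − 31329)(33430.11 − 32076.81)] = √[1056.36 × 1353.3] = 1195.6471
r = -117.4 / 1195.6471 ≈ -0.098

-0.098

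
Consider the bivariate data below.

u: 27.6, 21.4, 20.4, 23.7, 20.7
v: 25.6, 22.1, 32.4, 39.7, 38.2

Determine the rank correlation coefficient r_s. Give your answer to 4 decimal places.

-0.1000

Rank u: 5, 3, 1, 4, 2
Rank v: 2, 1, 3, 5, 4
d = rank(u) − rank(v): 3, 2, -2, -1, -2; Σd² = 22
ρ = 1 − 6Σd² / [n(n²−1)] = 1 − 6×22 / (5×24) = 1 − 132/120 ≈ -0.1000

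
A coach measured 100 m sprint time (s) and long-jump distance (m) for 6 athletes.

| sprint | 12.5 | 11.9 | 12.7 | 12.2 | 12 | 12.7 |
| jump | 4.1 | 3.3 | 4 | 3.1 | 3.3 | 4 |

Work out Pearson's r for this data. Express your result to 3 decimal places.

n = 6, Σx = 74, Σy = 21.8, Σx² = 913.28, Σy² = 80.2, Σxy = 269.54
nΣxy − ΣxΣy = 1617.24 − 1613.2 = 4.04
nΣx² − (Σx)² = 5479.68 − 5476 = 3.68; nΣy² − (Σy)² = 481.2 − 475.24 = 5.96
r = 4.04 / √(3.68 × 5.96) = 4.04 / 4.6832 ≈ 0.863

0.863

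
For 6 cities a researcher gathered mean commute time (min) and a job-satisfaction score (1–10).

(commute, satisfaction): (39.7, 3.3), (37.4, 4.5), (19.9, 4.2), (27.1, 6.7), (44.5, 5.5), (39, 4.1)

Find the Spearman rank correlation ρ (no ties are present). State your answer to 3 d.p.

Rank commute: 5, 3, 1, 2, 6, 4
Rank satisfaction: 1, 4, 3, 6, 5, 2
d = rank(commute) − rank(satisfaction): 4, -1, -2, -4, 1, 2; Σd² = 42
ρ = 1 − 6Σd² / [n(n²−1)] = 1 − 6×42 / (6×35) = 1 − 252/210 ≈ -0.200

-0.200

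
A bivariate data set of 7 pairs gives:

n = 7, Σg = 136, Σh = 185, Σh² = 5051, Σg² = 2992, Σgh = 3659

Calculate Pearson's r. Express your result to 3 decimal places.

r = (nΣgh − ΣgΣh) / √[(nΣg² − (Σg)²)(nΣh² − (Σh)²)]
Numerator: 7×3659 − 136×185 = 453
Denominator: √[(20944 − 18496)(35357 − 34225)] = √[2448 × 1132] = 1664.6729
r = 453 / 1664.6729 ≈ 0.272

0.272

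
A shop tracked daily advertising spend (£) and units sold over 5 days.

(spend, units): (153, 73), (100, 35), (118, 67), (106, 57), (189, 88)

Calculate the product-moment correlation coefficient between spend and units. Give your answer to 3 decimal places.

0.891

n = 5, Σx = 666, Σy = 320, Σx² = 94290, Σy² = 22036, Σxy = 45249
nΣxy − ΣxΣy = 226245 − 213120 = 13125
nΣx² − (Σx)² = 471450 − 443556 = 27894; nΣy² − (Σy)² = 110180 − 102400 = 7780
r = 13125 / √(27894 × 7780) = 13125 / 14731.4398 ≈ 0.891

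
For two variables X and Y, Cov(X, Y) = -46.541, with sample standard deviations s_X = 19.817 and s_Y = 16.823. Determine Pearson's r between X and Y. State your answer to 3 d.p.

-0.140

r = Cov(X,Y) / (s_X · s_Y) = -46.541 / (19.817 × 16.823)
  = -46.541 / 333.3814 ≈ -0.140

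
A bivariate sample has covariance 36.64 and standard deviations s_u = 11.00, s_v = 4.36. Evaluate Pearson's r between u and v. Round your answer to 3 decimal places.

0.764

r = Cov(u,v) / (s_u · s_v) = 36.64 / (11.00 × 4.36)
  = 36.64 / 47.9600 ≈ 0.764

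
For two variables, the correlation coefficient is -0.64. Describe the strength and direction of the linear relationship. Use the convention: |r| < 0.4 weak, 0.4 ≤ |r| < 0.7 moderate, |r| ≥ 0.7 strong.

r = -0.64 < 0 so the relationship is negative.
|r| = 0.64, which falls in the moderate range.

moderate negative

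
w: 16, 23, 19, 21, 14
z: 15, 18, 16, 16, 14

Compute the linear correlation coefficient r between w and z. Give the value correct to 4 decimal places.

0.9521

n = 5, Σw = 93, Σz = 79, Σw² = 1783, Σz² = 1257, Σwz = 1490
nΣwz − ΣwΣz = 7450 − 7347 = 103
nΣw² − (Σw)² = 8915 − 8649 = 266; nΣz² − (Σz)² = 6285 − 6241 = 44
r = 103 / √(266 × 44) = 103 / 108.1850 ≈ 0.9521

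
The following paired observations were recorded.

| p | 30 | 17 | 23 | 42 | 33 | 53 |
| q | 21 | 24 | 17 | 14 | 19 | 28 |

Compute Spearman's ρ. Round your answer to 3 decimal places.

Rank p: 3, 1, 2, 5, 4, 6
Rank q: 4, 5, 2, 1, 3, 6
d = rank(p) − rank(q): -1, -4, 0, 4, 1, 0; Σd² = 34
ρ = 1 − 6Σd² / [n(n²−1)] = 1 − 6×34 / (6×35) = 1 − 204/210 ≈ 0.029

0.029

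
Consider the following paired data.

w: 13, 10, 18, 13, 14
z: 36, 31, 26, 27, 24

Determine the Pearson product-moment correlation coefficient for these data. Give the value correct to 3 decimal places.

-0.463

n = 5, Σw = 68, Σz = 144, Σw² = 958, Σz² = 4238, Σwz = 1933
nΣwz − ΣwΣz = 9665 − 9792 = -127
nΣw² − (Σw)² = 4790 − 4624 = 166; nΣz² − (Σz)² = 21190 − 20736 = 454
r = -127 / √(166 × 454) = -127 / 274.5250 ≈ -0.463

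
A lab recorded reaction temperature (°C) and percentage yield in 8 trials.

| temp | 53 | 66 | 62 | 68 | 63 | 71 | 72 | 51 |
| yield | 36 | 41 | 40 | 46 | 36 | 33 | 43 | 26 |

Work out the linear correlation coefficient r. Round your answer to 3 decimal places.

n = 8, Σx = 506, Σy = 301, Σx² = 32428, Σy² = 11603, Σxy = 19255
nΣxy − ΣxΣy = 154040 − 152306 = 1734
nΣx² − (Σx)² = 259424 − 256036 = 3388; nΣy² − (Σy)² = 92824 − 90601 = 2223
r = 1734 / √(3388 × 2223) = 1734 / 2744.3622 ≈ 0.632

0.632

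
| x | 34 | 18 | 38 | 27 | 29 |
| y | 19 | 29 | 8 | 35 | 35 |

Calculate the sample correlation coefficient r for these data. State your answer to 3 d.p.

n = 5, Σx = 146, Σy = 126, Σx² = 4494, Σy² = 3716, Σxy = 3432
nΣxy − ΣxΣy = 17160 − 18396 = -1236
nΣx² − (Σx)² = 22470 − 21316 = 1154; nΣy² − (Σy)² = 18580 − 15876 = 2704
r = -1236 / √(1154 × 2704) = -1236 / 1766.4699 ≈ -0.700

-0.700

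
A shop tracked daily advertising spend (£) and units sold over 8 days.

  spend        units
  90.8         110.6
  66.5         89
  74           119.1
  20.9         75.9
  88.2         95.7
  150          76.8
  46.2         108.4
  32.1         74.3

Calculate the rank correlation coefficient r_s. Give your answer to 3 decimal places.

0.452

Rank spend: 7, 4, 5, 1, 6, 8, 3, 2
Rank units: 7, 4, 8, 2, 5, 3, 6, 1
d = rank(spend) − rank(units): 0, 0, -3, -1, 1, 5, -3, 1; Σd² = 46
ρ = 1 − 6Σd² / [n(n²−1)] = 1 − 6×46 / (8×63) = 1 − 276/504 ≈ 0.452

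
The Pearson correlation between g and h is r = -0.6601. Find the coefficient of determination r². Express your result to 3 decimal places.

0.436

r² = (-0.6601)² = 0.436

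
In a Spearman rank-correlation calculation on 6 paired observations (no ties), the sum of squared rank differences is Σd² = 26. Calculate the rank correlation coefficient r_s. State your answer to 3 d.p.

0.257

ρ = 1 − 6Σd² / [n(n²−1)] = 1 − 6×26 / (6×35)
  = 1 − 156/210 = 1 − 0.7429 ≈ 0.257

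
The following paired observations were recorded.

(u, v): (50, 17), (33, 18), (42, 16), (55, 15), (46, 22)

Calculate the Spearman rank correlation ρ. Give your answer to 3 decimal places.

Rank u: 4, 1, 2, 5, 3
Rank v: 3, 4, 2, 1, 5
d = rank(u) − rank(v): 1, -3, 0, 4, -2; Σd² = 30
ρ = 1 − 6Σd² / [n(n²−1)] = 1 − 6×30 / (5×24) = 1 − 180/120 ≈ -0.500

-0.500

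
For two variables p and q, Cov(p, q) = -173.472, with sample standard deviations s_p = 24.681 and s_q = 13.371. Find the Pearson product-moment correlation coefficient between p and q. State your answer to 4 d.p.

r = Cov(p,q) / (s_p · s_q) = -173.472 / (24.681 × 13.371)
  = -173.472 / 330.0097 ≈ -0.5257

-0.5257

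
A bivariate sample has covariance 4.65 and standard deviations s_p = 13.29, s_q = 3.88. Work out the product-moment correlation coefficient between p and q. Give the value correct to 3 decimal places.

r = Cov(p,q) / (s_p · s_q) = 4.65 / (13.29 × 3.88)
  = 4.65 / 51.5652 ≈ 0.090

0.090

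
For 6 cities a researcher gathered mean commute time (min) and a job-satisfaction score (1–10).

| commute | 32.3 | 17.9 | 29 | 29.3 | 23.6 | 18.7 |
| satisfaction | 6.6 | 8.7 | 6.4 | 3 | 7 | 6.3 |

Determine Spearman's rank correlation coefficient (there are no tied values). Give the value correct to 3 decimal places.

Rank commute: 6, 1, 4, 5, 3, 2
Rank satisfaction: 4, 6, 3, 1, 5, 2
d = rank(commute) − rank(satisfaction): 2, -5, 1, 4, -2, 0; Σd² = 50
ρ = 1 − 6Σd² / [n(n²−1)] = 1 − 6×50 / (6×35) = 1 − 300/210 ≈ -0.429

-0.429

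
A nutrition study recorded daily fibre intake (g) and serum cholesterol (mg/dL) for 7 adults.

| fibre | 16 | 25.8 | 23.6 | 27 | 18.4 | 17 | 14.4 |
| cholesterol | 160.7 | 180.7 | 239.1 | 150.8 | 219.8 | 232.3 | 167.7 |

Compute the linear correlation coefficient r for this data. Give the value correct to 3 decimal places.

n = 7, Σx = 142.2, Σy = 1351.1, Σx² = 3042.52, Σy² = 268785.05, Σxy = 27355.92
nΣxy − ΣxΣy = 191491.44 − 192126.42 = -634.98
nΣx² − (Σx)² = 21297.64 − 20220.84 = 1076.8; nΣy² − (Σy)² = 1881495.35 − 1825471.21 = 56024.14
r = -634.98 / √(1076.8 × 56024.14) = -634.98 / 7767.0325 ≈ -0.082

-0.082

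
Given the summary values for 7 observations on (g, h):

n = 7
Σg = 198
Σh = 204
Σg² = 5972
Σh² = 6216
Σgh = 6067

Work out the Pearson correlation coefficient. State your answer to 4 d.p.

r = (nΣgh − ΣgΣh) / √[(nΣg² − (Σg)²)(nΣh² − (Σh)²)]
Numerator: 7×6067 − 198×204 = 2077
Denominator: √[(41804 − 39204)(43512 − 41616)] = √[2600 × 1896] = 2220.2703
r = 2077 / 2220.2703 ≈ 0.9355

0.9355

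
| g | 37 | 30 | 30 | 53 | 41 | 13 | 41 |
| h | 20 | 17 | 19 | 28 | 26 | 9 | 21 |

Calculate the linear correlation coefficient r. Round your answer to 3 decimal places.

n = 7, Σg = 245, Σh = 140, Σg² = 9509, Σh² = 3032, Σgh = 5348
nΣgh − ΣgΣh = 37436 − 34300 = 3136
nΣg² − (Σg)² = 66563 − 60025 = 6538; nΣh² − (Σh)² = 21224 − 19600 = 1624
r = 3136 / √(6538 × 1624) = 3136 / 3258.4831 ≈ 0.962

0.962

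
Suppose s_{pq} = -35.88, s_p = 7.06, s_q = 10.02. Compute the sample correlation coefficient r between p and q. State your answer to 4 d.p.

r = Cov(p,q) / (s_p · s_q) = -35.88 / (7.06 × 10.02)
  = -35.88 / 70.7412 ≈ -0.5072

-0.5072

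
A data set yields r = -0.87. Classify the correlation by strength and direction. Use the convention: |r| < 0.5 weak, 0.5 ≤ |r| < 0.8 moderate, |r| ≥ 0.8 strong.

r = -0.87 < 0 so the relationship is negative.
|r| = 0.87, which falls in the strong range.

strong negative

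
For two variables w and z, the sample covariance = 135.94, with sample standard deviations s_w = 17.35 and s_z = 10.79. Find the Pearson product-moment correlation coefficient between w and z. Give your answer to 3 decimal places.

r = Cov(w,z) / (s_w · s_z) = 135.94 / (17.35 × 10.79)
  = 135.94 / 187.2065 ≈ 0.726

0.726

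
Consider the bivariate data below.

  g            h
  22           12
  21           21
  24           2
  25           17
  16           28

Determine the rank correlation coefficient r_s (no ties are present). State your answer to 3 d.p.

-0.700

Rank g: 3, 2, 4, 5, 1
Rank h: 2, 4, 1, 3, 5
d = rank(g) − rank(h): 1, -2, 3, 2, -4; Σd² = 34
ρ = 1 − 6Σd² / [n(n²−1)] = 1 − 6×34 / (5×24) = 1 − 204/120 ≈ -0.700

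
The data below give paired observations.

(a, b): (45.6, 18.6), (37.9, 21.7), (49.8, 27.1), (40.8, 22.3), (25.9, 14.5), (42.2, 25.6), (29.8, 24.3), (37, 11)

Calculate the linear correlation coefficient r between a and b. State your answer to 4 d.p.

n = 8, Σa = 309, Σb = 165.1, Σa² = 12369.14, Σb² = 3625.65, Σab = 6517.02
nΣab − ΣaΣb = 52136.16 − 51015.9 = 1120.26
nΣa² − (Σa)² = 98953.12 − 95481 = 3472.12; nΣb² − (Σb)² = 29005.2 − 27258.01 = 1747.19
r = 1120.26 / √(3472.12 × 1747.19) = 1120.26 / 2463.0171 ≈ 0.4548

0.4548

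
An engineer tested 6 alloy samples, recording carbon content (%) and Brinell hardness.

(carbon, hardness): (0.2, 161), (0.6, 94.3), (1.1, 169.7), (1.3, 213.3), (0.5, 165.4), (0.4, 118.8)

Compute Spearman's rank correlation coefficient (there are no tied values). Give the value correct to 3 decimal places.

0.600

Rank carbon: 1, 4, 5, 6, 3, 2
Rank hardness: 3, 1, 5, 6, 4, 2
d = rank(carbon) − rank(hardness): -2, 3, 0, 0, -1, 0; Σd² = 14
ρ = 1 − 6Σd² / [n(n²−1)] = 1 − 6×14 / (6×35) = 1 − 84/210 ≈ 0.600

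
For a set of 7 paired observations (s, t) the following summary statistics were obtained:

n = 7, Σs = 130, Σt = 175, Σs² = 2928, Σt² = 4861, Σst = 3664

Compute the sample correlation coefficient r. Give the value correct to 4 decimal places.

0.8286

r = (nΣst − ΣsΣt) / √[(nΣs² − (Σs)²)(nΣt² − (Σt)²)]
Numerator: 7×3664 − 130×175 = 2898
Denominator: √[(20496 − 16900)(34027 − 30625)] = √[3596 × 3402] = 3497.6552
r = 2898 / 3497.6552 ≈ 0.8286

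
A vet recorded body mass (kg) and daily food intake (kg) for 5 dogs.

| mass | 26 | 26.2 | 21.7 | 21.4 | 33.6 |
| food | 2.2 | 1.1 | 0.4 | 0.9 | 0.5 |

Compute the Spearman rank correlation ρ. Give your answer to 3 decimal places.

0.100

Rank mass: 3, 4, 2, 1, 5
Rank food: 5, 4, 1, 3, 2
d = rank(mass) − rank(food): -2, 0, 1, -2, 3; Σd² = 18
ρ = 1 − 6Σd² / [n(n²−1)] = 1 − 6×18 / (5×24) = 1 − 108/120 ≈ 0.100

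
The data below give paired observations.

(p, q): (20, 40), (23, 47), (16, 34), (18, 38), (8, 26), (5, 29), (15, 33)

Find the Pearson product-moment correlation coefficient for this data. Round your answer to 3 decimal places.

0.925

n = 7, Σp = 105, Σq = 247, Σp² = 1823, Σq² = 9015, Σpq = 3957
nΣpq − ΣpΣq = 27699 − 25935 = 1764
nΣp² − (Σp)² = 12761 − 11025 = 1736; nΣq² − (Σq)² = 63105 − 61009 = 2096
r = 1764 / √(1736 × 2096) = 1764 / 1907.5261 ≈ 0.925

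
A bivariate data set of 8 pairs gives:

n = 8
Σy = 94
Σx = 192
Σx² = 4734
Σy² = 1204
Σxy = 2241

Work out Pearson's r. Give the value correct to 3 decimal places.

r = (nΣxy − ΣxΣy) / √[(nΣx² − (Σx)²)(nΣy² − (Σy)²)]
Numerator: 8×2241 − 192×94 = -120
Denominator: √[(37872 − 36864)(9632 − 8836)] = √[1008 × 796] = 895.7500
r = -120 / 895.7500 ≈ -0.134

-0.134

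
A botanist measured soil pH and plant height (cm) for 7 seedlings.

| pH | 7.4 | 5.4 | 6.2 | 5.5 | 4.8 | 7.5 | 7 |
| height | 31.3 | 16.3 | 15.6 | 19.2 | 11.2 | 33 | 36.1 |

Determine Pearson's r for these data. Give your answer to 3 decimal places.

n = 7, Σx = 43.8, Σy = 162.7, Σx² = 280.9, Σy² = 4375.03, Σxy = 1075.92
nΣxy − ΣxΣy = 7531.44 − 7126.26 = 405.18
nΣx² − (Σx)² = 1966.3 − 1918.44 = 47.86; nΣy² − (Σy)² = 30625.21 − 26471.29 = 4153.92
r = 405.18 / √(47.86 × 4153.92) = 405.18 / 445.8773 ≈ 0.909

0.909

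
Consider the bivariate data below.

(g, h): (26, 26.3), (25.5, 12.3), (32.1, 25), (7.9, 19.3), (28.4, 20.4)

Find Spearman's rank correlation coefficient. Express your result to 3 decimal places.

Rank g: 3, 2, 5, 1, 4
Rank h: 5, 1, 4, 2, 3
d = rank(g) − rank(h): -2, 1, 1, -1, 1; Σd² = 8
ρ = 1 − 6Σd² / [n(n²−1)] = 1 − 6×8 / (5×24) = 1 − 48/120 ≈ 0.600

0.600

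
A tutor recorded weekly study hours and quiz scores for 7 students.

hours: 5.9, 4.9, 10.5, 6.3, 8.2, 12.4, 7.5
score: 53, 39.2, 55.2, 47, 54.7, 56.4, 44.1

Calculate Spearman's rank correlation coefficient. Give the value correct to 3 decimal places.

0.857

Rank hours: 2, 1, 6, 3, 5, 7, 4
Rank score: 4, 1, 6, 3, 5, 7, 2
d = rank(hours) − rank(score): -2, 0, 0, 0, 0, 0, 2; Σd² = 8
ρ = 1 − 6Σd² / [n(n²−1)] = 1 − 6×8 / (7×48) = 1 − 48/336 ≈ 0.857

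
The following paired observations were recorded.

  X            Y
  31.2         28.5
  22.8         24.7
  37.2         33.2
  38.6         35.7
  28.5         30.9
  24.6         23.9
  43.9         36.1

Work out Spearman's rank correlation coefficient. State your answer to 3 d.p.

0.929

Rank X: 4, 1, 5, 6, 3, 2, 7
Rank Y: 3, 2, 5, 6, 4, 1, 7
d = rank(X) − rank(Y): 1, -1, 0, 0, -1, 1, 0; Σd² = 4
ρ = 1 − 6Σd² / [n(n²−1)] = 1 − 6×4 / (7×48) = 1 − 24/336 ≈ 0.929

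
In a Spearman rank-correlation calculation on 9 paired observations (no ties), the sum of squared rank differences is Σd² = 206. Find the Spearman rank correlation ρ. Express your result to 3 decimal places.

ρ = 1 − 6Σd² / [n(n²−1)] = 1 − 6×206 / (9×80)
  = 1 − 1236/720 = 1 − 1.7167 ≈ -0.717

-0.717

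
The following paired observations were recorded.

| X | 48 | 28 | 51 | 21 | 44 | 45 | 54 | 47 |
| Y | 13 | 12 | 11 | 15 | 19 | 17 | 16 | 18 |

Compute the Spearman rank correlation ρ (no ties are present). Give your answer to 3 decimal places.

Rank X: 6, 2, 7, 1, 3, 4, 8, 5
Rank Y: 3, 2, 1, 4, 8, 6, 5, 7
d = rank(X) − rank(Y): 3, 0, 6, -3, -5, -2, 3, -2; Σd² = 96
ρ = 1 − 6Σd² / [n(n²−1)] = 1 − 6×96 / (8×63) = 1 − 576/504 ≈ -0.143

-0.143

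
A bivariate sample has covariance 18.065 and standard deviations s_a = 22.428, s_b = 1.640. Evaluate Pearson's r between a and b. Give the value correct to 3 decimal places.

r = Cov(a,b) / (s_a · s_b) = 18.065 / (22.428 × 1.640)
  = 18.065 / 36.7819 ≈ 0.491

0.491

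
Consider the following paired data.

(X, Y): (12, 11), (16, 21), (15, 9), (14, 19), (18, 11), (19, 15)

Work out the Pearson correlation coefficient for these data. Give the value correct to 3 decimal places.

n = 6, ΣX = 94, ΣY = 86, ΣX² = 1506, ΣY² = 1350, ΣXY = 1352
nΣXY − ΣXΣY = 8112 − 8084 = 28
nΣX² − (ΣX)² = 9036 − 8836 = 200; nΣY² − (ΣY)² = 8100 − 7396 = 704
r = 28 / √(200 × 704) = 28 / 375.2333 ≈ 0.075

0.075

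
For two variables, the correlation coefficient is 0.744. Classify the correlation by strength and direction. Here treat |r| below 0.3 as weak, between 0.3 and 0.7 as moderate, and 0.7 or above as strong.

r = 0.744 > 0 so the relationship is positive.
|r| = 0.744, which falls in the strong range.

strong positive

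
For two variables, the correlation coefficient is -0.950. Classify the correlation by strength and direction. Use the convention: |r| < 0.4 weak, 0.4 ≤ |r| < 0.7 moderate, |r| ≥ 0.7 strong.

r = -0.950 < 0 so the relationship is negative.
|r| = 0.950, which falls in the strong range.

strong negative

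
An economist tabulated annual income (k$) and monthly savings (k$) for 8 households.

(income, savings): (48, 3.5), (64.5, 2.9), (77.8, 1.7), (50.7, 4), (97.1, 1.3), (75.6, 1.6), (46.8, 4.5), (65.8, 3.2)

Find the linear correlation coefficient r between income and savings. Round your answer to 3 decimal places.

-0.931

n = 8, Σx = 526.3, Σy = 22.7, Σx² = 36751.23, Σy² = 74.29, Σxy = 1358.46
nΣxy − ΣxΣy = 10867.68 − 11947.01 = -1079.33
nΣx² − (Σx)² = 294009.84 − 276991.69 = 17018.15; nΣy² − (Σy)² = 594.32 − 515.29 = 79.03
r = -1079.33 / √(17018.15 × 79.03) = -1079.33 / 1159.7174 ≈ -0.931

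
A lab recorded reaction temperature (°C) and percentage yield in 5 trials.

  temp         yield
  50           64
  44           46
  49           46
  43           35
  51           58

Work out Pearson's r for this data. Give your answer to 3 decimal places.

0.835

n = 5, Σx = 237, Σy = 249, Σx² = 11287, Σy² = 12917, Σxy = 11941
nΣxy − ΣxΣy = 59705 − 59013 = 692
nΣx² − (Σx)² = 56435 − 56169 = 266; nΣy² − (Σy)² = 64585 − 62001 = 2584
r = 692 / √(266 × 2584) = 692 / 829.0621 ≈ 0.835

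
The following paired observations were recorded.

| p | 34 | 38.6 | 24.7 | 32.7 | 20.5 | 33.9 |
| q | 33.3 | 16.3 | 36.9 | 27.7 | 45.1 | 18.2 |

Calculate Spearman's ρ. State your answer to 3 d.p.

-0.829

Rank p: 5, 6, 2, 3, 1, 4
Rank q: 4, 1, 5, 3, 6, 2
d = rank(p) − rank(q): 1, 5, -3, 0, -5, 2; Σd² = 64
ρ = 1 − 6Σd² / [n(n²−1)] = 1 − 6×64 / (6×35) = 1 − 384/210 ≈ -0.829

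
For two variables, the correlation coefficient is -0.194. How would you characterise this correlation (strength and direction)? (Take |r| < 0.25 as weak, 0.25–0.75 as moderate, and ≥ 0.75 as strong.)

r = -0.194 < 0 so the relationship is negative.
|r| = 0.194, which falls in the weak range.

weak negative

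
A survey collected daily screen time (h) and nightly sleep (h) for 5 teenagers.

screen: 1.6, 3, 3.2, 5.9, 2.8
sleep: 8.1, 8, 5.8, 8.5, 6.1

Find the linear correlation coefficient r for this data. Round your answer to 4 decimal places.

n = 5, Σx = 16.5, Σy = 36.5, Σx² = 64.45, Σy² = 272.71, Σxy = 122.75
nΣxy − ΣxΣy = 613.75 − 602.25 = 11.5
nΣx² − (Σx)² = 322.25 − 272.25 = 50; nΣy² − (Σy)² = 1363.55 − 1332.25 = 31.3
r = 11.5 / √(50 × 31.3) = 11.5 / 39.5601 ≈ 0.2907

0.2907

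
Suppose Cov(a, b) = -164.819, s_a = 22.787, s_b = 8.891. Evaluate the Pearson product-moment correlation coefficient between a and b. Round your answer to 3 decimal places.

r = Cov(a,b) / (s_a · s_b) = -164.819 / (22.787 × 8.891)
  = -164.819 / 202.5992 ≈ -0.814

-0.814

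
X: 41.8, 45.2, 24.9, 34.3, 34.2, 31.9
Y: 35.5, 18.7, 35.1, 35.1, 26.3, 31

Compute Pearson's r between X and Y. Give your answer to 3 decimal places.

-0.552

n = 6, ΣX = 212.3, ΣY = 181.7, ΣX² = 7774.03, ΣY² = 5726.65, ΣXY = 6295.42
nΣXY − ΣXΣY = 37772.52 − 38574.91 = -802.39
nΣX² − (ΣX)² = 46644.18 − 45071.29 = 1572.89; nΣY² − (ΣY)² = 34359.9 − 33014.89 = 1345.01
r = -802.39 / √(1572.89 × 1345.01) = -802.39 / 1454.4940 ≈ -0.552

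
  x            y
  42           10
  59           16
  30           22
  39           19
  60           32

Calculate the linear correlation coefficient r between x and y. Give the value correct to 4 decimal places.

n = 5, Σx = 230, Σy = 99, Σx² = 11266, Σy² = 2225, Σxy = 4685
nΣxy − ΣxΣy = 23425 − 22770 = 655
nΣx² − (Σx)² = 56330 − 52900 = 3430; nΣy² − (Σy)² = 11125 − 9801 = 1324
r = 655 / √(3430 × 1324) = 655 / 2131.0373 ≈ 0.3074

0.3074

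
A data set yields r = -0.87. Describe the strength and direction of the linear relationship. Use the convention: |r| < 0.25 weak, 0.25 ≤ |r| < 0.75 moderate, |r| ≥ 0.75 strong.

strong negative

r = -0.87 < 0 so the relationship is negative.
|r| = 0.87, which falls in the strong range.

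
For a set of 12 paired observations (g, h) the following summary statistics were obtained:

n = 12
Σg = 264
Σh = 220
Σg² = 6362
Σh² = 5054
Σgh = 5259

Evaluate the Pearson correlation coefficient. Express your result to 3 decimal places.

0.557

r = (nΣgh − ΣgΣh) / √[(nΣg² − (Σg)²)(nΣh² − (Σh)²)]
Numerator: 12×5259 − 264×220 = 5028
Denominator: √[(76344 − 69696)(60648 − 48400)] = √[6648 × 12248] = 9023.5638
r = 5028 / 9023.5638 ≈ 0.557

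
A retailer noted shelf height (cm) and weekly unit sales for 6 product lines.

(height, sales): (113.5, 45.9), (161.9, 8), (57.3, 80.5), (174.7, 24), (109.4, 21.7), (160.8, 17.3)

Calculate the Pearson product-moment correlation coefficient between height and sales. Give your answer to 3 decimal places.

n = 6, Σx = 777.6, Σy = 197.4, Σx² = 110722.24, Σy² = 9997.24, Σxy = 20466.12
nΣxy − ΣxΣy = 122796.72 − 153498.24 = -30701.52
nΣx² − (Σx)² = 664333.44 − 604661.76 = 59671.68; nΣy² − (Σy)² = 59983.44 − 38966.76 = 21016.68
r = -30701.52 / √(59671.68 × 21016.68) = -30701.52 / 35413.2829 ≈ -0.867

-0.867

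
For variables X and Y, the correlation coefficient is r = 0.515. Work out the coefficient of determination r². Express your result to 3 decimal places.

r² = (0.515)² = 0.265

0.265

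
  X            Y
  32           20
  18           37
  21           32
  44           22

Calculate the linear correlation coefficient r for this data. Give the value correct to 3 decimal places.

-0.854

n = 4, ΣX = 115, ΣY = 111, ΣX² = 3725, ΣY² = 3277, ΣXY = 2946
nΣXY − ΣXΣY = 11784 − 12765 = -981
nΣX² − (ΣX)² = 14900 − 13225 = 1675; nΣY² − (ΣY)² = 13108 − 12321 = 787
r = -981 / √(1675 × 787) = -981 / 1148.1398 ≈ -0.854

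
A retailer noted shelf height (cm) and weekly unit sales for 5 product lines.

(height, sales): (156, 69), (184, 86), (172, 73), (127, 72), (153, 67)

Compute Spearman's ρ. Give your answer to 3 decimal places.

0.700

Rank height: 3, 5, 4, 1, 2
Rank sales: 2, 5, 4, 3, 1
d = rank(height) − rank(sales): 1, 0, 0, -2, 1; Σd² = 6
ρ = 1 − 6Σd² / [n(n²−1)] = 1 − 6×6 / (5×24) = 1 − 36/120 ≈ 0.700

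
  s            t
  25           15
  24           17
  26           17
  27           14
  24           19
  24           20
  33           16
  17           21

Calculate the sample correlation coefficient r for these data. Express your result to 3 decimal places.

-0.676

n = 8, Σs = 200, Σt = 139, Σs² = 5136, Σt² = 2457, Σst = 3424
nΣst − ΣsΣt = 27392 − 27800 = -408
nΣs² − (Σs)² = 41088 − 40000 = 1088; nΣt² − (Σt)² = 19656 − 19321 = 335
r = -408 / √(1088 × 335) = -408 / 603.7218 ≈ -0.676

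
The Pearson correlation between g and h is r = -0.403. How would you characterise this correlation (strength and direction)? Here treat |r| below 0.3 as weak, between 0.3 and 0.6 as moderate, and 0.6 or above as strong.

moderate negative

r = -0.403 < 0 so the relationship is negative.
|r| = 0.403, which falls in the moderate range.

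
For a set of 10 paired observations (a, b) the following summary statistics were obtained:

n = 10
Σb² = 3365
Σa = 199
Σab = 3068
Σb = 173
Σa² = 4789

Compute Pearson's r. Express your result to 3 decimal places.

r = (nΣab − ΣaΣb) / √[(nΣa² − (Σa)²)(nΣb² − (Σb)²)]
Numerator: 10×3068 − 199×173 = -3747
Denominator: √[(47890 − 39601)(33650 − 29929)] = √[8289 × 3721] = 5553.6807
r = -3747 / 5553.6807 ≈ -0.675

-0.675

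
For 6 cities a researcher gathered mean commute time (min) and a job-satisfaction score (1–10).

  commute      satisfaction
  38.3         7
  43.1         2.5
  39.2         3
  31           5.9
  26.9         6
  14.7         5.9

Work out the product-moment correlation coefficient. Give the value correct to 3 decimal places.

-0.536

n = 6, Σx = 193.2, Σy = 30.3, Σx² = 6761.84, Σy² = 169.87, Σxy = 924.48
nΣxy − ΣxΣy = 5546.88 − 5853.96 = -307.08
nΣx² − (Σx)² = 40571.04 − 37326.24 = 3244.8; nΣy² − (Σy)² = 1019.22 − 918.09 = 101.13
r = -307.08 / √(3244.8 × 101.13) = -307.08 / 572.8408 ≈ -0.536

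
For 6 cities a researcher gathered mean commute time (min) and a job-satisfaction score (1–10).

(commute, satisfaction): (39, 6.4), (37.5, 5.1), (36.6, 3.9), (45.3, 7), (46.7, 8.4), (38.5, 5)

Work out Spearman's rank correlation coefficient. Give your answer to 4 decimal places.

Rank commute: 4, 2, 1, 5, 6, 3
Rank satisfaction: 4, 3, 1, 5, 6, 2
d = rank(commute) − rank(satisfaction): 0, -1, 0, 0, 0, 1; Σd² = 2
ρ = 1 − 6Σd² / [n(n²−1)] = 1 − 6×2 / (6×35) = 1 − 12/210 ≈ 0.9429

0.9429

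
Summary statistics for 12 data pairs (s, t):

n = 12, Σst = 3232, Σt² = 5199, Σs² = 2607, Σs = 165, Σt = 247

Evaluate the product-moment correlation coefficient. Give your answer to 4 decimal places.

-0.8331

r = (nΣst − ΣsΣt) / √[(nΣs² − (Σs)²)(nΣt² − (Σt)²)]
Numerator: 12×3232 − 165×247 = -1971
Denominator: √[(31284 − 27225)(62388 − 61009)] = √[4059 × 1379] = 2365.8743
r = -1971 / 2365.8743 ≈ -0.8331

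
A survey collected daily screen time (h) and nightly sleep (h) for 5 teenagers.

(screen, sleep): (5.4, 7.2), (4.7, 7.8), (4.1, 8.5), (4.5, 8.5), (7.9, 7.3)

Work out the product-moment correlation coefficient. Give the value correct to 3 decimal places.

-0.727

n = 5, Σx = 26.6, Σy = 39.3, Σx² = 150.72, Σy² = 310.47, Σxy = 206.31
nΣxy − ΣxΣy = 1031.55 − 1045.38 = -13.83
nΣx² − (Σx)² = 753.6 − 707.56 = 46.04; nΣy² − (Σy)² = 1552.35 − 1544.49 = 7.86
r = -13.83 / √(46.04 × 7.86) = -13.83 / 19.0230 ≈ -0.727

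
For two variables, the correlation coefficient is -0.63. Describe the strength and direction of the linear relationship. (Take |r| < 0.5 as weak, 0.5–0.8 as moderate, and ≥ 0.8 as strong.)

r = -0.63 < 0 so the relationship is negative.
|r| = 0.63, which falls in the moderate range.

moderate negative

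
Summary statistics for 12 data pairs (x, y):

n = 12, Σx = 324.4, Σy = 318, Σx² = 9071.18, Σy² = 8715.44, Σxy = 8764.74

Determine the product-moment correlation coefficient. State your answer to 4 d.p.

r = (nΣxy − ΣxΣy) / √[(nΣx² − (Σx)²)(nΣy² − (Σy)²)]
Numerator: 12×8764.74 − 324.4×318 = 2017.68
Denominator: √[(108854.16 − 105235.36)(104585.28 − 101124)] = √[3618.8 × 3461.28] = 3539.1638
r = 2017.68 / 3539.1638 ≈ 0.5701

0.5701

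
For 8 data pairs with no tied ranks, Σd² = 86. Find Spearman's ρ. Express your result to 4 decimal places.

ρ = 1 − 6Σd² / [n(n²−1)] = 1 − 6×86 / (8×63)
  = 1 − 516/504 = 1 − 1.02381 ≈ -0.0238

-0.0238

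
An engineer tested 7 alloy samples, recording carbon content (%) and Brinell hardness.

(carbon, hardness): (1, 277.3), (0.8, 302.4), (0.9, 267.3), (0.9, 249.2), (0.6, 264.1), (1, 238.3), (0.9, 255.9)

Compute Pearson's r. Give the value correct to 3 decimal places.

-0.286

n = 7, Σx = 6.1, Σy = 1854.5, Σx² = 5.43, Σy² = 493911.49, Σxy = 1611.14
nΣxy − ΣxΣy = 11277.98 − 11312.45 = -34.47
nΣx² − (Σx)² = 38.01 − 37.21 = 0.8; nΣy² − (Σy)² = 3457380.43 − 3439170.25 = 18210.18
r = -34.47 / √(0.8 × 18210.18) = -34.47 / 120.6986 ≈ -0.286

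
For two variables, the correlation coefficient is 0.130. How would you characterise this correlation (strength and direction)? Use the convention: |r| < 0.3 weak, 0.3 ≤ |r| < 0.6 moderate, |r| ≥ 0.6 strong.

weak positive

r = 0.130 > 0 so the relationship is positive.
|r| = 0.130, which falls in the weak range.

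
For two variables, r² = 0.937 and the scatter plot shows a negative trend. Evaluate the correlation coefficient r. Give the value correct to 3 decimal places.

-0.968

|r| = √0.937 = 0.968
The association is negative, so r = −0.968.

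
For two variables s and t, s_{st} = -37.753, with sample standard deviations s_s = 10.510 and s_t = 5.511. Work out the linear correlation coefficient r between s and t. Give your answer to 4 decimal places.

-0.6518

r = Cov(s,t) / (s_s · s_t) = -37.753 / (10.510 × 5.511)
  = -37.753 / 57.9206 ≈ -0.6518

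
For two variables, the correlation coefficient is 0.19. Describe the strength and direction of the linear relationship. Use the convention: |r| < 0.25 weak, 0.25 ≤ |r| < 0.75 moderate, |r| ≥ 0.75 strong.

weak positive

r = 0.19 > 0 so the relationship is positive.
|r| = 0.19, which falls in the weak range.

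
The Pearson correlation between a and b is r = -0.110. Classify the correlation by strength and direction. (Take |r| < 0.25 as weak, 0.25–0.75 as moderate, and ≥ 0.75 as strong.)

weak negative

r = -0.110 < 0 so the relationship is negative.
|r| = 0.110, which falls in the weak range.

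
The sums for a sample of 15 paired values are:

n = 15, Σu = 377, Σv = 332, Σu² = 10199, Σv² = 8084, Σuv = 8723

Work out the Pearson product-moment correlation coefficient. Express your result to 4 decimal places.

r = (nΣuv − ΣuΣv) / √[(nΣu² − (Σu)²)(nΣv² − (Σv)²)]
Numerator: 15×8723 − 377×332 = 5681
Denominator: √[(152985 − 142129)(121260 − 110224)] = √[10856 × 11036] = 10945.6300
r = 5681 / 10945.6300 ≈ 0.5190

0.5190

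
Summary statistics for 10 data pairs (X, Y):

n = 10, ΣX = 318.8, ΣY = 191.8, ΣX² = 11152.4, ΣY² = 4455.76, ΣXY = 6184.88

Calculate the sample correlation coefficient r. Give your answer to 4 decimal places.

0.0802

r = (nΣXY − ΣXΣY) / √[(nΣX² − (ΣX)²)(nΣY² − (ΣY)²)]
Numerator: 10×6184.88 − 318.8×191.8 = 702.96
Denominator: √[(111524 − 101633.44)(44557.6 − 36787.24)] = √[9890.56 × 7770.36] = 8766.5964
r = 702.96 / 8766.5964 ≈ 0.0802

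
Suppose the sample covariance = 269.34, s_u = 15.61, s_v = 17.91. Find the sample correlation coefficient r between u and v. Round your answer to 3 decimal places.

r = Cov(u,v) / (s_u · s_v) = 269.34 / (15.61 × 17.91)
  = 269.34 / 279.5751 ≈ 0.963

0.963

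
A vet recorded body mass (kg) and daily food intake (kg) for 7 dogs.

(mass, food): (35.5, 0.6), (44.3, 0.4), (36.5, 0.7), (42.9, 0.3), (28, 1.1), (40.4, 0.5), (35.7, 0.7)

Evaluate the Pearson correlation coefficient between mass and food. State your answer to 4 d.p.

-0.9633

n = 7, Σx = 263.3, Σy = 4.3, Σx² = 10086.05, Σy² = 3.05, Σxy = 153.43
nΣxy − ΣxΣy = 1074.01 − 1132.19 = -58.18
nΣx² − (Σx)² = 70602.35 − 69326.89 = 1275.46; nΣy² − (Σy)² = 21.35 − 18.49 = 2.86
r = -58.18 / √(1275.46 × 2.86) = -58.18 / 60.3971 ≈ -0.9633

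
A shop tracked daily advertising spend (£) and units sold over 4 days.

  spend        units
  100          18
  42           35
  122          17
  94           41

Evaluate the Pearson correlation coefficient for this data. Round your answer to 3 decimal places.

-0.599

n = 4, Σx = 358, Σy = 111, Σx² = 35484, Σy² = 3519, Σxy = 9198
nΣxy − ΣxΣy = 36792 − 39738 = -2946
nΣx² − (Σx)² = 141936 − 128164 = 13772; nΣy² − (Σy)² = 14076 − 12321 = 1755
r = -2946 / √(13772 × 1755) = -2946 / 4916.2852 ≈ -0.599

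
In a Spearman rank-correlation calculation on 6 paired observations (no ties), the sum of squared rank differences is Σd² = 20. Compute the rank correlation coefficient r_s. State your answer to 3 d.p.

0.429

ρ = 1 − 6Σd² / [n(n²−1)] = 1 − 6×20 / (6×35)
  = 1 − 120/210 = 1 − 0.5714 ≈ 0.429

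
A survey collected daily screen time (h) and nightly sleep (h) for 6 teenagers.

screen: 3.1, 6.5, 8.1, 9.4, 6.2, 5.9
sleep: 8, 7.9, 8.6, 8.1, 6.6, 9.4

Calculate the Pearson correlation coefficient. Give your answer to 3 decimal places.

0.082

n = 6, Σx = 39.2, Σy = 48.6, Σx² = 279.08, Σy² = 397.9, Σxy = 318.33
nΣxy − ΣxΣy = 1909.98 − 1905.12 = 4.86
nΣx² − (Σx)² = 1674.48 − 1536.64 = 137.84; nΣy² − (Σy)² = 2387.4 − 2361.96 = 25.44
r = 4.86 / √(137.84 × 25.44) = 4.86 / 59.2170 ≈ 0.082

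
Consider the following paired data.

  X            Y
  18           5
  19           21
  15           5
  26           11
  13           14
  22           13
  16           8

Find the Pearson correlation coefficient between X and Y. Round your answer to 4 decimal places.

0.1787

n = 7, ΣX = 129, ΣY = 77, ΣX² = 2495, ΣY² = 1041, ΣXY = 1446
nΣXY − ΣXΣY = 10122 − 9933 = 189
nΣX² − (ΣX)² = 17465 − 16641 = 824; nΣY² − (ΣY)² = 7287 − 5929 = 1358
r = 189 / √(824 × 1358) = 189 / 1057.8242 ≈ 0.1787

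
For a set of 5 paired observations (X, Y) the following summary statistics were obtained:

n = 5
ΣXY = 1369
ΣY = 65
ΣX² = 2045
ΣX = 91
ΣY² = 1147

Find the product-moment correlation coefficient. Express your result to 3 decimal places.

r = (nΣXY − ΣXΣY) / √[(nΣX² − (ΣX)²)(nΣY² − (ΣY)²)]
Numerator: 5×1369 − 91×65 = 930
Denominator: √[(10225 − 8281)(5735 − 4225)] = √[1944 × 1510] = 1713.3126
r = 930 / 1713.3126 ≈ 0.543

0.543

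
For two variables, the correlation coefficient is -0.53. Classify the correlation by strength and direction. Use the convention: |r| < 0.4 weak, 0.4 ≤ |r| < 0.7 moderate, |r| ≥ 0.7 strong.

moderate negative

r = -0.53 < 0 so the relationship is negative.
|r| = 0.53, which falls in the moderate range.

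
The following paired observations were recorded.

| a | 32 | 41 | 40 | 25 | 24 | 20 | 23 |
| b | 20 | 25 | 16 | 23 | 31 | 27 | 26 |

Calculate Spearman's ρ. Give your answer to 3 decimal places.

Rank a: 5, 7, 6, 4, 3, 1, 2
Rank b: 2, 4, 1, 3, 7, 6, 5
d = rank(a) − rank(b): 3, 3, 5, 1, -4, -5, -3; Σd² = 94
ρ = 1 − 6Σd² / [n(n²−1)] = 1 − 6×94 / (7×48) = 1 − 564/336 ≈ -0.679

-0.679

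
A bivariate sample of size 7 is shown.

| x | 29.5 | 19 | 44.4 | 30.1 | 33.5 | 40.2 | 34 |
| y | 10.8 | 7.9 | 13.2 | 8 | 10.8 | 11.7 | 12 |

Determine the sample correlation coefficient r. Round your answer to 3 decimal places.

0.854

n = 7, Σx = 230.7, Σy = 74.4, Σx² = 8002.91, Σy² = 814.82, Σxy = 2535.72
nΣxy − ΣxΣy = 17750.04 − 17164.08 = 585.96
nΣx² − (Σx)² = 56020.37 − 53222.49 = 2797.88; nΣy² − (Σy)² = 5703.74 − 5535.36 = 168.38
r = 585.96 / √(2797.88 × 168.38) = 585.96 / 686.3724 ≈ 0.854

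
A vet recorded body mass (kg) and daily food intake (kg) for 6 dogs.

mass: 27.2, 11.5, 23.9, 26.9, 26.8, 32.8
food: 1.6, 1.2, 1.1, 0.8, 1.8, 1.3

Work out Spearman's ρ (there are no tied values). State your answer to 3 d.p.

0.257

Rank mass: 5, 1, 2, 4, 3, 6
Rank food: 5, 3, 2, 1, 6, 4
d = rank(mass) − rank(food): 0, -2, 0, 3, -3, 2; Σd² = 26
ρ = 1 − 6Σd² / [n(n²−1)] = 1 − 6×26 / (6×35) = 1 − 156/210 ≈ 0.257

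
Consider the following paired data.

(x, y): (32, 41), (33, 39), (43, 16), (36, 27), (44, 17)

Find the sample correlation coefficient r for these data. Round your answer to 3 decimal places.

n = 5, Σx = 188, Σy = 140, Σx² = 7194, Σy² = 4476, Σxy = 5007
nΣxy − ΣxΣy = 25035 − 26320 = -1285
nΣx² − (Σx)² = 35970 − 35344 = 626; nΣy² − (Σy)² = 22380 − 19600 = 2780
r = -1285 / √(626 × 2780) = -1285 / 1319.1967 ≈ -0.974

-0.974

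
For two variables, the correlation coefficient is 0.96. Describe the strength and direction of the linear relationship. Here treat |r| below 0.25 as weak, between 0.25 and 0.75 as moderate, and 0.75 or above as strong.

r = 0.96 > 0 so the relationship is positive.
|r| = 0.96, which falls in the strong range.

strong positive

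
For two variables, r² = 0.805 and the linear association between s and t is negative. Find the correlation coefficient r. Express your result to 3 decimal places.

-0.897

|r| = √0.805 = 0.897
The association is negative, so r = −0.897.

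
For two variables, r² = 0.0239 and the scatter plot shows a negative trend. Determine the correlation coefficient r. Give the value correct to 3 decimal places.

-0.155

|r| = √0.0239 = 0.155
The association is negative, so r = −0.155.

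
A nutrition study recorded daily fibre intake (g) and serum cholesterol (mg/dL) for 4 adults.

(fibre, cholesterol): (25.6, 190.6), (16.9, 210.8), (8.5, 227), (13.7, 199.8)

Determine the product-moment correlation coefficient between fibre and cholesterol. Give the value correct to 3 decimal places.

-0.853

n = 4, Σx = 64.7, Σy = 828.2, Σx² = 1200.91, Σy² = 172214.04, Σxy = 13108.64
nΣxy − ΣxΣy = 52434.56 − 53584.54 = -1149.98
nΣx² − (Σx)² = 4803.64 − 4186.09 = 617.55; nΣy² − (Σy)² = 688856.16 − 685915.24 = 2940.92
r = -1149.98 / √(617.55 × 2940.92) = -1149.98 / 1347.6517 ≈ -0.853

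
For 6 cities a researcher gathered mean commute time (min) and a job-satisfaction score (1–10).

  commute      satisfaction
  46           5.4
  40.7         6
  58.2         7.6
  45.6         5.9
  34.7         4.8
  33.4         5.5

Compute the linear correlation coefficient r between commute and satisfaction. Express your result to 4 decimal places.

n = 6, Σx = 258.6, Σy = 35.2, Σx² = 11558.74, Σy² = 211.02, Σxy = 1554.22
nΣxy − ΣxΣy = 9325.32 − 9102.72 = 222.6
nΣx² − (Σx)² = 69352.44 − 66873.96 = 2478.48; nΣy² − (Σy)² = 1266.12 − 1239.04 = 27.08
r = 222.6 / √(2478.48 × 27.08) = 222.6 / 259.0699 ≈ 0.8592

0.8592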